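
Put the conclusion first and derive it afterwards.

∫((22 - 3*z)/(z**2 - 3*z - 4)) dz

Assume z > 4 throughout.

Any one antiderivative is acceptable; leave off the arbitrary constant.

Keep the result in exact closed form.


The answer is 2*log(z - 4) - 5*log(z + 1).
Step 1. Decompose ∫((22 - 3*z)/(z**2 - 3*z - 4)) dz by partial fractions, (22 - 3*z)/(z**2 - 3*z - 4) = -5/(z + 1) + 2/(z - 4): now ∫(2/(z - 4)) dz + ∫(-5/(z + 1)) dz.
Step 2. Evaluate the standard form [assuming z > 4]: now 2*log(z - 4) + ∫(-5/(z + 1)) dz.
Step 3. Evaluate the standard form [assuming z > -1]: now 2*log(z - 4) - 5*log(z + 1).
Answer: 2*log(z - 4) - 5*log(z + 1).


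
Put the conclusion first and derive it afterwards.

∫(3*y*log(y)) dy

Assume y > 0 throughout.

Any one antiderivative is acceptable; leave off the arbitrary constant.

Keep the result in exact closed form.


The answer is 3*y**2*log(y)/2 - 3*y**2/4.
Step 1. Integrate ∫(3*y*log(y)) dy by parts with u = log(y), dv = (3*y) dy, so v = 3*y**2/2 [assuming y > 0]: now 3*y**2*log(y)/2 + ∫(-3*y/2) dy.
Step 2. Evaluate the standard form: now 3*y**2*log(y)/2 - 3*y**2/4.
Answer: 3*y**2*log(y)/2 - 3*y**2/4.


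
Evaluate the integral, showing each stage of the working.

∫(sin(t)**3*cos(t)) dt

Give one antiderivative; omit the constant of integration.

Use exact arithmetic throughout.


Step 1. Substitute u = sin(t), turning ∫(sin(t)**3*cos(t)) dt into ∫(u**3) du: now ∫(u**3) du.
Step 2. Evaluate the standard form: now u**4/4.
Step 3. Substitute back u = sin(t): now sin(t)**4/4.
Answer: sin(t)**4/4.


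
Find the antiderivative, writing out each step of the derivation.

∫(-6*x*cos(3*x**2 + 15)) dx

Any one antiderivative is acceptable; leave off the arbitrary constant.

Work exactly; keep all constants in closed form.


Step 1. Substitute u = x**2 + 5, turning ∫(-6*x*cos(3*x**2 + 15)) dx into ∫(-3*cos(3*u)) du: now ∫(-3*cos(3*u)) du.
Step 2. Evaluate the standard form: now -sin(3*u).
Step 3. Substitute back u = x**2 + 5: now -sin(3*x**2 + 15).
Answer: -sin(3*x**2 + 15).


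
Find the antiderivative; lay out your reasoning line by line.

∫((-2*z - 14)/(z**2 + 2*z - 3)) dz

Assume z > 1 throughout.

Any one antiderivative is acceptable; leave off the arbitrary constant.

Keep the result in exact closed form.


Step 1. Decompose ∫((-2*z - 14)/(z**2 + 2*z - 3)) dz by partial fractions, (-2*z - 14)/(z**2 + 2*z - 3) = 2/(z + 3) - 4/(z - 1): now ∫(-4/(z - 1)) dz + ∫(2/(z + 3)) dz.
Step 2. Evaluate the standard form [assuming z > 1]: now -4*log(z - 1) + ∫(2/(z + 3)) dz.
Step 3. Evaluate the standard form [assuming z > -3]: now -4*log(z - 1) + 2*log(z + 3).
Answer: -4*log(z - 1) + 2*log(z + 3).


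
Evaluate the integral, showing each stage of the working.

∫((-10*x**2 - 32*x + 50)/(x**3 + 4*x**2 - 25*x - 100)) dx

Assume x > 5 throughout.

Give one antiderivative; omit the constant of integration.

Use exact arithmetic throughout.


Step 1. Decompose ∫((-10*x**2 - 32*x + 50)/(x**3 + 4*x**2 - 25*x - 100)) dx by partial fractions, (-10*x**2 - 32*x + 50)/(x**3 + 4*x**2 - 25*x - 100) = -4/(x + 5) - 2/(x + 4) - 4/(x - 5): now ∫(-4/(x - 5)) dx + ∫(-2/(x + 4)) dx + ∫(-4/(x + 5)) dx.
Step 2. Evaluate the standard form [assuming x > -4]: now -2*log(x + 4) + ∫(-4/(x - 5)) dx + ∫(-4/(x + 5)) dx.
Step 3. Evaluate the standard form [assuming x > 5]: now -4*log(x - 5) - 2*log(x + 4) + ∫(-4/(x + 5)) dx.
Step 4. Evaluate the standard form [assuming x > -5]: now -4*log(x - 5) - 2*log(x + 4) - 4*log(x + 5).
Answer: -4*log(x - 5) - 2*log(x + 4) - 4*log(x + 5).


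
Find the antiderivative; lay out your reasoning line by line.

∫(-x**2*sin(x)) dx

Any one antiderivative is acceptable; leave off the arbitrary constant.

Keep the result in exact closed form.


Step 1. Integrate ∫(-x**2*sin(x)) dx by parts with u = x**2, dv = (-sin(x)) dx, so v = cos(x): now x**2*cos(x) + ∫(-2*x*cos(x)) dx.
Step 2. Integrate ∫(-2*x*cos(x)) dx by parts with u = x, dv = (-2*cos(x)) dx, so v = -2*sin(x): now x**2*cos(x) - 2*x*sin(x) + ∫(2*sin(x)) dx.
Step 3. Evaluate the standard form: now x**2*cos(x) - 2*x*sin(x) - 2*cos(x).
Answer: x**2*cos(x) - 2*x*sin(x) - 2*cos(x).


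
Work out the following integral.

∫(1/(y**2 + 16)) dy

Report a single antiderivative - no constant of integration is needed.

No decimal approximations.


Answer: atan(y/4)/4.


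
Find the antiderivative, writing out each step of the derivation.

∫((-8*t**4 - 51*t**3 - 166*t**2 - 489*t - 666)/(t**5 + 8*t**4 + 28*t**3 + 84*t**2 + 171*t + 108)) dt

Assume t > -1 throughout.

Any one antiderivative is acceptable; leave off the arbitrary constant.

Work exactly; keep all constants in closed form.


Step 1. Decompose ∫((-8*t**4 - 51*t**3 - 166*t**2 - 489*t - 666)/(t**5 + 8*t**4 + 28*t**3 + 84*t**2 + 171*t + 108)) dt by partial fractions, (-8*t**4 - 51*t**3 - 166*t**2 - 489*t - 666)/(t**5 + 8*t**4 + 28*t**3 + 84*t**2 + 171*t + 108) = -3/(t**2 + 9) - 2/(t + 4) - 1/(t + 3) - 5/(t + 1): now ∫(-5/(t + 1)) dt + ∫(-1/(t + 3)) dt + ∫(-2/(t + 4)) dt + ∫(-3/(t**2 + 9)) dt.
Step 2. Evaluate the standard form [assuming t > -4]: now -2*log(t + 4) + ∫(-5/(t + 1)) dt + ∫(-1/(t + 3)) dt + ∫(-3/(t**2 + 9)) dt.
Step 3. Evaluate the standard form [assuming t > -3]: now -log(t + 3) - 2*log(t + 4) + ∫(-5/(t + 1)) dt + ∫(-3/(t**2 + 9)) dt.
Step 4. Evaluate the standard form [assuming t > -1]: now -5*log(t + 1) - log(t + 3) - 2*log(t + 4) + ∫(-3/(t**2 + 9)) dt.
Step 5. Evaluate the standard form: now -5*log(t + 1) - log(t + 3) - 2*log(t + 4) - atan(t/3).
Answer: -5*log(t + 1) - log(t + 3) - 2*log(t + 4) - atan(t/3).


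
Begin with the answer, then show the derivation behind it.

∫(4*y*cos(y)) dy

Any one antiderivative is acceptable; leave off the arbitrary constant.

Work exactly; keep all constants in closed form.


The answer is 4*y*sin(y) + 4*cos(y).
Step 1. Integrate ∫(4*y*cos(y)) dy by parts with u = y, dv = (4*cos(y)) dy, so v = 4*sin(y): now 4*y*sin(y) + ∫(-4*sin(y)) dy.
Step 2. Evaluate the standard form: now 4*y*sin(y) + 4*cos(y).
Answer: 4*y*sin(y) + 4*cos(y).


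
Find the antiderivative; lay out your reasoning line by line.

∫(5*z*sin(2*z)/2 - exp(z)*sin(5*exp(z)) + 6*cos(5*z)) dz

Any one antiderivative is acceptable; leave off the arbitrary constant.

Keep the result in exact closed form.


Step 1. Rewrite: now ∫(5*z*sin(2*z)/2) dz + ∫(-exp(z)*sin(5*exp(z))) dz + ∫(6*cos(5*z)) dz.
Step 2. Substitute u = exp(z), turning ∫(-exp(z)*sin(5*exp(z))) dz into ∫(-sin(5*u)) du: now ∫(5*z*sin(2*z)/2) dz + ∫(-sin(5*u)) du + ∫(6*cos(5*z)) dz.
Step 3. Evaluate the standard form: now cos(5*u)/5 + ∫(5*z*sin(2*z)/2) dz + ∫(6*cos(5*z)) dz.
Step 4. Substitute back u = exp(z): now cos(5*exp(z))/5 + ∫(5*z*sin(2*z)/2) dz + ∫(6*cos(5*z)) dz.
Step 5. Evaluate the standard form: now 6*sin(5*z)/5 + cos(5*exp(z))/5 + ∫(5*z*sin(2*z)/2) dz.
Step 6. Integrate ∫(5*z*sin(2*z)/2) dz by parts with u = z, dv = (5*sin(2*z)/2) dz, so v = -5*cos(2*z)/4: now -5*z*cos(2*z)/4 + 6*sin(5*z)/5 + cos(5*exp(z))/5 + ∫(5*cos(2*z)/4) dz.
Step 7. Evaluate the standard form: now -5*z*cos(2*z)/4 + 5*sin(2*z)/8 + 6*sin(5*z)/5 + cos(5*exp(z))/5.
Answer: -5*z*cos(2*z)/4 + 5*sin(2*z)/8 + 6*sin(5*z)/5 + cos(5*exp(z))/5.


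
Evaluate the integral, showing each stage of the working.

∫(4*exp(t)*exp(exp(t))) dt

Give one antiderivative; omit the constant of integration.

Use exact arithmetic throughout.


Step 1. Substitute u = exp(t), turning ∫(4*exp(t)*exp(exp(t))) dt into ∫(4*exp(u)) du: now ∫(4*exp(u)) du.
Step 2. Evaluate the standard form: now 4*exp(u).
Step 3. Substitute back u = exp(t): now 4*exp(exp(t)).
Answer: 4*exp(exp(t)).


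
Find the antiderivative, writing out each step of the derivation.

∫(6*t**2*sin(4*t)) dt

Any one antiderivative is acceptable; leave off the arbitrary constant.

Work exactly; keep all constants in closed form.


Step 1. Integrate ∫(6*t**2*sin(4*t)) dt by parts with u = t**2, dv = (6*sin(4*t)) dt, so v = -3*cos(4*t)/2: now -3*t**2*cos(4*t)/2 + ∫(3*t*cos(4*t)) dt.
Step 2. Integrate ∫(3*t*cos(4*t)) dt by parts with u = t, dv = (3*cos(4*t)) dt, so v = 3*sin(4*t)/4: now -3*t**2*cos(4*t)/2 + 3*t*sin(4*t)/4 + ∫(-3*sin(4*t)/4) dt.
Step 3. Evaluate the standard form: now -3*t**2*cos(4*t)/2 + 3*t*sin(4*t)/4 + 3*cos(4*t)/16.
Answer: -3*t**2*cos(4*t)/2 + 3*t*sin(4*t)/4 + 3*cos(4*t)/16.


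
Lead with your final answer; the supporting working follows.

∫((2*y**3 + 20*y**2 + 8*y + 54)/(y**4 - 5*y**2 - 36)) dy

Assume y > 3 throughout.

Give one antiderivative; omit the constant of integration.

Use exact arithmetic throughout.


The answer is 4*log(y - 3) - 2*log(y + 3) + atan(y/2).
Step 1. Decompose ∫((2*y**3 + 20*y**2 + 8*y + 54)/(y**4 - 5*y**2 - 36)) dy by partial fractions, (2*y**3 + 20*y**2 + 8*y + 54)/(y**4 - 5*y**2 - 36) = 2/(y**2 + 4) - 2/(y + 3) + 4/(y - 3): now ∫(4/(y - 3)) dy + ∫(-2/(y + 3)) dy + ∫(2/(y**2 + 4)) dy.
Step 2. Evaluate the standard form [assuming y > 3]: now 4*log(y - 3) + ∫(-2/(y + 3)) dy + ∫(2/(y**2 + 4)) dy.
Step 3. Evaluate the standard form [assuming y > -3]: now 4*log(y - 3) - 2*log(y + 3) + ∫(2/(y**2 + 4)) dy.
Step 4. Evaluate the standard form: now 4*log(y - 3) - 2*log(y + 3) + atan(y/2).
Answer: 4*log(y - 3) - 2*log(y + 3) + atan(y/2).


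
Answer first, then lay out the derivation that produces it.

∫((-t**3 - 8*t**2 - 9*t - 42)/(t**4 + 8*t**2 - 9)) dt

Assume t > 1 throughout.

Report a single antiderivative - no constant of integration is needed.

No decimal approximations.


The answer is -3*log(t - 1) + 2*log(t + 1) - atan(t/3).
Step 1. Decompose ∫((-t**3 - 8*t**2 - 9*t - 42)/(t**4 + 8*t**2 - 9)) dt by partial fractions, (-t**3 - 8*t**2 - 9*t - 42)/(t**4 + 8*t**2 - 9) = -3/(t**2 + 9) + 2/(t + 1) - 3/(t - 1): now ∫(-3/(t - 1)) dt + ∫(2/(t + 1)) dt + ∫(-3/(t**2 + 9)) dt.
Step 2. Evaluate the standard form [assuming t > 1]: now -3*log(t - 1) + ∫(2/(t + 1)) dt + ∫(-3/(t**2 + 9)) dt.
Step 3. Evaluate the standard form [assuming t > -1]: now -3*log(t - 1) + 2*log(t + 1) + ∫(-3/(t**2 + 9)) dt.
Step 4. Evaluate the standard form: now -3*log(t - 1) + 2*log(t + 1) - atan(t/3).
Answer: -3*log(t - 1) + 2*log(t + 1) - atan(t/3).


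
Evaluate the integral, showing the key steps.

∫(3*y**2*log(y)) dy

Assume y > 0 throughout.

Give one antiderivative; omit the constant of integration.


Step 1. Integrate ∫(3*y**2*log(y)) dy by parts with u = log(y), dv = (3*y**2) dy, so v = y**3 [assuming y > 0]: now y**3*log(y) + ∫(-y**2) dy.
Step 2. Evaluate the standard form: now y**3*log(y) - y**3/3.
Answer: y**3*log(y) - y**3/3.


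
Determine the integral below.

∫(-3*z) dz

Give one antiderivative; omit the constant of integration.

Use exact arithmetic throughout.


Answer: -3*z**2/2.


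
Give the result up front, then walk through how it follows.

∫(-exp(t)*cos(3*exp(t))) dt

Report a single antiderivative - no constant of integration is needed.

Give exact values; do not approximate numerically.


The answer is -sin(3*exp(t))/3.
Step 1. Substitute u = exp(t), turning ∫(-exp(t)*cos(3*exp(t))) dt into ∫(-cos(3*u)) du: now ∫(-cos(3*u)) du.
Step 2. Evaluate the standard form: now -sin(3*u)/3.
Step 3. Substitute back u = exp(t): now -sin(3*exp(t))/3.
Answer: -sin(3*exp(t))/3.


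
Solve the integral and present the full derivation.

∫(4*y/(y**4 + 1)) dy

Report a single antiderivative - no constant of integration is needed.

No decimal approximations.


Step 1. Substitute u = y**2, turning ∫(4*y/(y**4 + 1)) dy into ∫(2/(u**2 + 1)) du: now ∫(2/(u**2 + 1)) du.
Step 2. Evaluate the standard form: now 2*atan(u).
Step 3. Substitute back u = y**2: now 2*atan(y**2).
Answer: 2*atan(y**2).


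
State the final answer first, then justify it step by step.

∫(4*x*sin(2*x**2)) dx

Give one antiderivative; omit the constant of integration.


The answer is -cos(2*x**2).
Step 1. Substitute u = x**2, turning ∫(4*x*sin(2*x**2)) dx into ∫(2*sin(2*u)) du: now ∫(2*sin(2*u)) du.
Step 2. Evaluate the standard form: now -cos(2*u).
Step 3. Substitute back u = x**2: now -cos(2*x**2).
Answer: -cos(2*x**2).


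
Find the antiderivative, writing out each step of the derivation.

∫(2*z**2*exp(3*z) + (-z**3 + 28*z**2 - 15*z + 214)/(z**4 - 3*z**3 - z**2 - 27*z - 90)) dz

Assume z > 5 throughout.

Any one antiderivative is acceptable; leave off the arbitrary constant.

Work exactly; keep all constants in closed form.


Step 1. Rewrite: now ∫(2*z**2*exp(3*z)) dz + ∫((-z**3 + 28*z**2 - 15*z + 214)/(z**4 - 3*z**3 - z**2 - 27*z - 90)) dz.
Step 2. Decompose ∫((-z**3 + 28*z**2 - 15*z + 214)/(z**4 - 3*z**3 - z**2 - 27*z - 90)) dz by partial fractions, (-z**3 + 28*z**2 - 15*z + 214)/(z**4 - 3*z**3 - z**2 - 27*z - 90) = 2/(z**2 + 9) - 4/(z + 2) + 3/(z - 5): now ∫(2*z**2*exp(3*z)) dz + ∫(3/(z - 5)) dz + ∫(-4/(z + 2)) dz + ∫(2/(z**2 + 9)) dz.
Step 3. Evaluate the standard form [assuming z > -2]: now -4*log(z + 2) + ∫(2*z**2*exp(3*z)) dz + ∫(3/(z - 5)) dz + ∫(2/(z**2 + 9)) dz.
Step 4. Evaluate the standard form [assuming z > 5]: now 3*log(z - 5) - 4*log(z + 2) + ∫(2*z**2*exp(3*z)) dz + ∫(2/(z**2 + 9)) dz.
Step 5. Evaluate the standard form: now 3*log(z - 5) - 4*log(z + 2) + 2*atan(z/3)/3 + ∫(2*z**2*exp(3*z)) dz.
Step 6. Integrate ∫(2*z**2*exp(3*z)) dz by parts with u = z**2, dv = (2*exp(3*z)) dz, so v = 2*exp(3*z)/3: now 2*z**2*exp(3*z)/3 + 3*log(z - 5) - 4*log(z + 2) + 2*atan(z/3)/3 + ∫(-4*z*exp(3*z)/3) dz.
Step 7. Integrate ∫(-4*z*exp(3*z)/3) dz by parts with u = z, dv = (-4*exp(3*z)/3) dz, so v = -4*exp(3*z)/9: now 2*z**2*exp(3*z)/3 - 4*z*exp(3*z)/9 + 3*log(z - 5) - 4*log(z + 2) + 2*atan(z/3)/3 + ∫(4*exp(3*z)/9) dz.
Step 8. Evaluate the standard form: now 2*z**2*exp(3*z)/3 - 4*z*exp(3*z)/9 + 4*exp(3*z)/27 + 3*log(z - 5) - 4*log(z + 2) + 2*atan(z/3)/3.
Answer: 2*z**2*exp(3*z)/3 - 4*z*exp(3*z)/9 + 4*exp(3*z)/27 + 3*log(z - 5) - 4*log(z + 2) + 2*atan(z/3)/3.


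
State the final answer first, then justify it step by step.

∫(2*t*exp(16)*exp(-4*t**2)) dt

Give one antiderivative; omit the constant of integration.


The answer is -exp(16 - 4*t**2)/4.
Step 1. Substitute u = t**2 - 4, turning ∫(2*t*exp(16)*exp(-4*t**2)) dt into ∫(exp(-4*u)) du: now ∫(exp(-4*u)) du.
Step 2. Evaluate the standard form: now -exp(-4*u)/4.
Step 3. Substitute back u = t**2 - 4: now -exp(16 - 4*t**2)/4.
Answer: -exp(16 - 4*t**2)/4.


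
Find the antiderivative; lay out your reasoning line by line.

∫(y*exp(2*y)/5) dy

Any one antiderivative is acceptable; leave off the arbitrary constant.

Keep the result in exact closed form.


Step 1. Integrate ∫(y*exp(2*y)/5) dy by parts with u = y, dv = (exp(2*y)/5) dy, so v = exp(2*y)/10: now y*exp(2*y)/10 + ∫(-exp(2*y)/10) dy.
Step 2. Evaluate the standard form: now y*exp(2*y)/10 - exp(2*y)/20.
Answer: y*exp(2*y)/10 - exp(2*y)/20.


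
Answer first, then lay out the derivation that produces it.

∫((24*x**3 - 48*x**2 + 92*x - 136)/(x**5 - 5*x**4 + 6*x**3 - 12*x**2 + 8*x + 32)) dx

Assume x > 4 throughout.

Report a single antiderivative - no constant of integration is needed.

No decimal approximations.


The answer is 5*log(x - 4) - log(x - 2) - 4*log(x + 1) + atan(x/2).
Step 1. Decompose ∫((24*x**3 - 48*x**2 + 92*x - 136)/(x**5 - 5*x**4 + 6*x**3 - 12*x**2 + 8*x + 32)) dx by partial fractions, (24*x**3 - 48*x**2 + 92*x - 136)/(x**5 - 5*x**4 + 6*x**3 - 12*x**2 + 8*x + 32) = 2/(x**2 + 4) - 4/(x + 1) - 1/(x - 2) + 5/(x - 4): now ∫(5/(x - 4)) dx + ∫(-1/(x - 2)) dx + ∫(-4/(x + 1)) dx + ∫(2/(x**2 + 4)) dx.
Step 2. Evaluate the standard form [assuming x > 2]: now -log(x - 2) + ∫(5/(x - 4)) dx + ∫(-4/(x + 1)) dx + ∫(2/(x**2 + 4)) dx.
Step 3. Evaluate the standard form [assuming x > 4]: now 5*log(x - 4) - log(x - 2) + ∫(-4/(x + 1)) dx + ∫(2/(x**2 + 4)) dx.
Step 4. Evaluate the standard form [assuming x > -1]: now 5*log(x - 4) - log(x - 2) - 4*log(x + 1) + ∫(2/(x**2 + 4)) dx.
Step 5. Evaluate the standard form: now 5*log(x - 4) - log(x - 2) - 4*log(x + 1) + atan(x/2).
Answer: 5*log(x - 4) - log(x - 2) - 4*log(x + 1) + atan(x/2).


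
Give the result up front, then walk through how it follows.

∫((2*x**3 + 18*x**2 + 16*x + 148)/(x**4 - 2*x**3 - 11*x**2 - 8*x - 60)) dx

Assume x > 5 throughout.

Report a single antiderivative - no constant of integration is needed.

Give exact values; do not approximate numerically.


The answer is 4*log(x - 5) - 2*log(x + 3) - 2*atan(x/2).
Step 1. Decompose ∫((2*x**3 + 18*x**2 + 16*x + 148)/(x**4 - 2*x**3 - 11*x**2 - 8*x - 60)) dx by partial fractions, (2*x**3 + 18*x**2 + 16*x + 148)/(x**4 - 2*x**3 - 11*x**2 - 8*x - 60) = -4/(x**2 + 4) - 2/(x + 3) + 4/(x - 5): now ∫(4/(x - 5)) dx + ∫(-2/(x + 3)) dx + ∫(-4/(x**2 + 4)) dx.
Step 2. Evaluate the standard form [assuming x > 5]: now 4*log(x - 5) + ∫(-2/(x + 3)) dx + ∫(-4/(x**2 + 4)) dx.
Step 3. Evaluate the standard form [assuming x > -3]: now 4*log(x - 5) - 2*log(x + 3) + ∫(-4/(x**2 + 4)) dx.
Step 4. Evaluate the standard form: now 4*log(x - 5) - 2*log(x + 3) - 2*atan(x/2).
Answer: 4*log(x - 5) - 2*log(x + 3) - 2*atan(x/2).


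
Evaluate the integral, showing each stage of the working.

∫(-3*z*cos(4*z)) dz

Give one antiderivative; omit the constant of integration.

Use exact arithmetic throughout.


Step 1. Integrate ∫(-3*z*cos(4*z)) dz by parts with u = z, dv = (-3*cos(4*z)) dz, so v = -3*sin(4*z)/4: now -3*z*sin(4*z)/4 + ∫(3*sin(4*z)/4) dz.
Step 2. Evaluate the standard form: now -3*z*sin(4*z)/4 - 3*cos(4*z)/16.
Answer: -3*z*sin(4*z)/4 - 3*cos(4*z)/16.


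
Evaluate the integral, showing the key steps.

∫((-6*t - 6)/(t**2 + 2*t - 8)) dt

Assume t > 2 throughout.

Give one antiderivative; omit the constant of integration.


Step 1. Decompose ∫((-6*t - 6)/(t**2 + 2*t - 8)) dt by partial fractions, (-6*t - 6)/(t**2 + 2*t - 8) = -3/(t + 4) - 3/(t - 2): now ∫(-3/(t - 2)) dt + ∫(-3/(t + 4)) dt.
Step 2. Evaluate the standard form [assuming t > 2]: now -3*log(t - 2) + ∫(-3/(t + 4)) dt.
Step 3. Evaluate the standard form [assuming t > -4]: now -3*log(t - 2) - 3*log(t + 4).
Answer: -3*log(t - 2) - 3*log(t + 4).


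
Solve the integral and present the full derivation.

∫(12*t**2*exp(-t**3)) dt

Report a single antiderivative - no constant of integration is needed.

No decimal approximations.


Step 1. Substitute u = t**3, turning ∫(12*t**2*exp(-t**3)) dt into ∫(4*exp(-u)) du: now ∫(4*exp(-u)) du.
Step 2. Evaluate the standard form: now -4*exp(-u).
Step 3. Substitute back u = t**3: now -4*exp(-t**3).
Answer: -4*exp(-t**3).


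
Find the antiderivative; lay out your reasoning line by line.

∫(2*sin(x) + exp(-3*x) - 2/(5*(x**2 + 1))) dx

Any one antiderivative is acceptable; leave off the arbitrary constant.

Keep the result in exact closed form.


Step 1. Rewrite: now ∫(-2/(5*(x**2 + 1))) dx + ∫(exp(-3*x)) dx + ∫(2*sin(x)) dx.
Step 2. Evaluate the standard form: now -2*cos(x) + ∫(-2/(5*(x**2 + 1))) dx + ∫(exp(-3*x)) dx.
Step 3. Evaluate the standard form: now -2*cos(x) - 2*atan(x)/5 + ∫(exp(-3*x)) dx.
Step 4. Evaluate the standard form: now -2*cos(x) - 2*atan(x)/5 - exp(-3*x)/3.
Answer: -2*cos(x) - 2*atan(x)/5 - exp(-3*x)/3.


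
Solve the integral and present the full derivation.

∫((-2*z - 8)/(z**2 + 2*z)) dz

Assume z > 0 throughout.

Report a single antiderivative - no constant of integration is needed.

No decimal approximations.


Step 1. Decompose ∫((-2*z - 8)/(z**2 + 2*z)) dz by partial fractions, (-2*z - 8)/(z**2 + 2*z) = 2/(z + 2) - 4/z: now ∫(-4/z) dz + ∫(2/(z + 2)) dz.
Step 2. Evaluate the standard form [assuming z > -2]: now 2*log(z + 2) + ∫(-4/z) dz.
Step 3. Evaluate the standard form [assuming z > 0]: now -4*log(z) + 2*log(z + 2).
Answer: -4*log(z) + 2*log(z + 2).


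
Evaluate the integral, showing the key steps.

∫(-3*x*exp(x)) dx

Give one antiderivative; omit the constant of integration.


Step 1. Integrate ∫(-3*x*exp(x)) dx by parts with u = x, dv = (-3*exp(x)) dx, so v = -3*exp(x): now -3*x*exp(x) + ∫(3*exp(x)) dx.
Step 2. Evaluate the standard form: now -3*x*exp(x) + 3*exp(x).
Answer: -3*x*exp(x) + 3*exp(x).


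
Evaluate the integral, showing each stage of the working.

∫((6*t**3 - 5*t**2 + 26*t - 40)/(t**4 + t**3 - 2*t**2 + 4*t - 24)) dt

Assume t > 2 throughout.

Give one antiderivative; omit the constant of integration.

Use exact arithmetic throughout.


Step 1. Decompose ∫((6*t**3 - 5*t**2 + 26*t - 40)/(t**4 + t**3 - 2*t**2 + 4*t - 24)) dt by partial fractions, (6*t**3 - 5*t**2 + 26*t - 40)/(t**4 + t**3 - 2*t**2 + 4*t - 24) = 2/(t**2 + 4) + 5/(t + 3) + 1/(t - 2): now ∫(1/(t - 2)) dt + ∫(5/(t + 3)) dt + ∫(2/(t**2 + 4)) dt.
Step 2. Evaluate the standard form [assuming t > -3]: now 5*log(t + 3) + ∫(1/(t - 2)) dt + ∫(2/(t**2 + 4)) dt.
Step 3. Evaluate the standard form [assuming t > 2]: now log(t - 2) + 5*log(t + 3) + ∫(2/(t**2 + 4)) dt.
Step 4. Evaluate the standard form: now log(t - 2) + 5*log(t + 3) + atan(t/2).
Answer: log(t - 2) + 5*log(t + 3) + atan(t/2).


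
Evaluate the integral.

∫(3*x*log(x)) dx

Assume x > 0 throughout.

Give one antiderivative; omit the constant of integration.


Answer: 3*x**2*log(x)/2 - 3*x**2/4.


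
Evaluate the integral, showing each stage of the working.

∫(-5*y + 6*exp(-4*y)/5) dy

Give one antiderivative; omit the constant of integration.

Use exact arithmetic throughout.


Step 1. Rewrite: now ∫(-5*y) dy + ∫(6*exp(-4*y)/5) dy.
Step 2. Evaluate the standard form: now -5*y**2/2 + ∫(6*exp(-4*y)/5) dy.
Step 3. Evaluate the standard form: now -5*y**2/2 - 3*exp(-4*y)/10.
Answer: -5*y**2/2 - 3*exp(-4*y)/10.


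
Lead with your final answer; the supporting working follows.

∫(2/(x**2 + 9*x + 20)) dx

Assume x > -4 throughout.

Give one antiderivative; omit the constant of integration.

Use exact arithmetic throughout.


The answer is 2*log(x + 4) - 2*log(x + 5).
Step 1. Decompose ∫(2/(x**2 + 9*x + 20)) dx by partial fractions, 2/(x**2 + 9*x + 20) = -2/(x + 5) + 2/(x + 4): now ∫(2/(x + 4)) dx + ∫(-2/(x + 5)) dx.
Step 2. Evaluate the standard form [assuming x > -4]: now 2*log(x + 4) + ∫(-2/(x + 5)) dx.
Step 3. Evaluate the standard form [assuming x > -5]: now 2*log(x + 4) - 2*log(x + 5).
Answer: 2*log(x + 4) - 2*log(x + 5).


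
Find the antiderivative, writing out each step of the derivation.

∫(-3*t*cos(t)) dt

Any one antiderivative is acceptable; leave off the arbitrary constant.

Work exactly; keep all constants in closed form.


Step 1. Integrate ∫(-3*t*cos(t)) dt by parts with u = t, dv = (-3*cos(t)) dt, so v = -3*sin(t): now -3*t*sin(t) + ∫(3*sin(t)) dt.
Step 2. Evaluate the standard form: now -3*t*sin(t) - 3*cos(t).
Answer: -3*t*sin(t) - 3*cos(t).


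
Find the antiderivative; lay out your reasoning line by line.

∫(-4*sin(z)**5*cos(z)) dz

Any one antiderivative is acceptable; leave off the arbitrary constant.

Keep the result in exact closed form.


Step 1. Substitute u = sin(z), turning ∫(-4*sin(z)**5*cos(z)) dz into ∫(-4*u**5) du: now ∫(-4*u**5) du.
Step 2. Evaluate the standard form: now -2*u**6/3.
Step 3. Substitute back u = sin(z): now -2*sin(z)**6/3.
Answer: -2*sin(z)**6/3.


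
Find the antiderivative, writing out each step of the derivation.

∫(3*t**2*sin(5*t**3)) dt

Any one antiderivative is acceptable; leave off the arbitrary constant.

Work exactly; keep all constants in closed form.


Step 1. Substitute u = t**3, turning ∫(3*t**2*sin(5*t**3)) dt into ∫(sin(5*u)) du: now ∫(sin(5*u)) du.
Step 2. Evaluate the standard form: now -cos(5*u)/5.
Step 3. Substitute back u = t**3: now -cos(5*t**3)/5.
Answer: -cos(5*t**3)/5.


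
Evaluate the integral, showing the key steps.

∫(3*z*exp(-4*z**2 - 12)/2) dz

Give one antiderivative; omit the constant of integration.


Step 1. Substitute u = z**2 + 3, turning ∫(3*z*exp(-4*z**2 - 12)/2) dz into ∫(3*exp(-4*u)/4) du: now ∫(3*exp(-4*u)/4) du.
Step 2. Evaluate the standard form: now -3*exp(-4*u)/16.
Step 3. Substitute back u = z**2 + 3: now -3*exp(-4*z**2 - 12)/16.
Answer: -3*exp(-4*z**2 - 12)/16.


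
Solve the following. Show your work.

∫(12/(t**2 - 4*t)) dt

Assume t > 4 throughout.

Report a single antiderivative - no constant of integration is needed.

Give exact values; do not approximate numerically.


Step 1. Decompose ∫(12/(t**2 - 4*t)) dt by partial fractions, 12/(t**2 - 4*t) = 3/(t - 4) - 3/t: now ∫(-3/t) dt + ∫(3/(t - 4)) dt.
Step 2. Evaluate the standard form [assuming t > 4]: now 3*log(t - 4) + ∫(-3/t) dt.
Step 3. Evaluate the standard form [assuming t > 0]: now -3*log(t) + 3*log(t - 4).
Answer: -3*log(t) + 3*log(t - 4).


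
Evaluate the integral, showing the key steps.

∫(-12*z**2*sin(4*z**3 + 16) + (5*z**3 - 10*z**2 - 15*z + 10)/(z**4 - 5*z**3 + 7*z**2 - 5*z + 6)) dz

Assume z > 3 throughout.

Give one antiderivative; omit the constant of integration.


Step 1. Rewrite: now ∫(-12*z**2*sin(4*z**3 + 16)) dz + ∫((5*z**3 - 10*z**2 - 15*z + 10)/(z**4 - 5*z**3 + 7*z**2 - 5*z + 6)) dz.
Step 2. Substitute u = z**3 + 4, turning ∫(-12*z**2*sin(4*z**3 + 16)) dz into ∫(-4*sin(4*u)) du: now ∫((5*z**3 - 10*z**2 - 15*z + 10)/(z**4 - 5*z**3 + 7*z**2 - 5*z + 6)) dz + ∫(-4*sin(4*u)) du.
Step 3. Evaluate the standard form: now cos(4*u) + ∫((5*z**3 - 10*z**2 - 15*z + 10)/(z**4 - 5*z**3 + 7*z**2 - 5*z + 6)) dz.
Step 4. Substitute back u = z**3 + 4: now cos(4*z**3 + 16) + ∫((5*z**3 - 10*z**2 - 15*z + 10)/(z**4 - 5*z**3 + 7*z**2 - 5*z + 6)) dz.
Step 5. Decompose ∫((5*z**3 - 10*z**2 - 15*z + 10)/(z**4 - 5*z**3 + 7*z**2 - 5*z + 6)) dz by partial fractions, (5*z**3 - 10*z**2 - 15*z + 10)/(z**4 - 5*z**3 + 7*z**2 - 5*z + 6) = 4/(z**2 + 1) + 4/(z - 2) + 1/(z - 3): now cos(4*z**3 + 16) + ∫(1/(z - 3)) dz + ∫(4/(z - 2)) dz + ∫(4/(z**2 + 1)) dz.
Step 6. Evaluate the standard form [assuming z > 2]: now 4*log(z - 2) + cos(4*z**3 + 16) + ∫(1/(z - 3)) dz + ∫(4/(z**2 + 1)) dz.
Step 7. Evaluate the standard form [assuming z > 3]: now log(z - 3) + 4*log(z - 2) + cos(4*z**3 + 16) + ∫(4/(z**2 + 1)) dz.
Step 8. Evaluate the standard form: now log(z - 3) + 4*log(z - 2) + cos(4*z**3 + 16) + 4*atan(z).
Answer: log(z - 3) + 4*log(z - 2) + cos(4*z**3 + 16) + 4*atan(z).


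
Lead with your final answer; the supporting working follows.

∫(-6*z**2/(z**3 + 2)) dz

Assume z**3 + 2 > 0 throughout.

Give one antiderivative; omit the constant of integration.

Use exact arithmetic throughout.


The answer is -2*log(z**3 + 2).
Step 1. Substitute u = z**3 + 2, turning ∫(-6*z**2/(z**3 + 2)) dz into ∫(-2/u) du: now ∫(-2/u) du.
Step 2. Evaluate the standard form [assuming u > 0]: now -2*log(u).
Step 3. Substitute back u = z**3 + 2: now -2*log(z**3 + 2).
Answer: -2*log(z**3 + 2).


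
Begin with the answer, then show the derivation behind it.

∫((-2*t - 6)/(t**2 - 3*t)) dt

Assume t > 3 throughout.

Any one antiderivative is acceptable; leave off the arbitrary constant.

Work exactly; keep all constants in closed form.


The answer is 2*log(t) - 4*log(t - 3).
Step 1. Decompose ∫((-2*t - 6)/(t**2 - 3*t)) dt by partial fractions, (-2*t - 6)/(t**2 - 3*t) = -4/(t - 3) + 2/t: now ∫(2/t) dt + ∫(-4/(t - 3)) dt.
Step 2. Evaluate the standard form [assuming t > 0]: now 2*log(t) + ∫(-4/(t - 3)) dt.
Step 3. Evaluate the standard form [assuming t > 3]: now 2*log(t) - 4*log(t - 3).
Answer: 2*log(t) - 4*log(t - 3).


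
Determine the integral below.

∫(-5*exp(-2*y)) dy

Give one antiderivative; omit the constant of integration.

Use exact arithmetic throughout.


Answer: 5*exp(-2*y)/2.


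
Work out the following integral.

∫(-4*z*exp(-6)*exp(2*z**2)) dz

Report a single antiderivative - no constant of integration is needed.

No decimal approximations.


Answer: -exp(2*z**2 - 6).


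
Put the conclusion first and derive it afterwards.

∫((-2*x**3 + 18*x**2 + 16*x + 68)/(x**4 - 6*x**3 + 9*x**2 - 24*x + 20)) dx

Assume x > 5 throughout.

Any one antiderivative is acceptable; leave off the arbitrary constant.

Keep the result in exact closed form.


The answer is 3*log(x - 5) - 5*log(x - 1) - 2*atan(x/2).
Step 1. Decompose ∫((-2*x**3 + 18*x**2 + 16*x + 68)/(x**4 - 6*x**3 + 9*x**2 - 24*x + 20)) dx by partial fractions, (-2*x**3 + 18*x**2 + 16*x + 68)/(x**4 - 6*x**3 + 9*x**2 - 24*x + 20) = -4/(x**2 + 4) - 5/(x - 1) + 3/(x - 5): now ∫(3/(x - 5)) dx + ∫(-5/(x - 1)) dx + ∫(-4/(x**2 + 4)) dx.
Step 2. Evaluate the standard form [assuming x > 5]: now 3*log(x - 5) + ∫(-5/(x - 1)) dx + ∫(-4/(x**2 + 4)) dx.
Step 3. Evaluate the standard form [assuming x > 1]: now 3*log(x - 5) - 5*log(x - 1) + ∫(-4/(x**2 + 4)) dx.
Step 4. Evaluate the standard form: now 3*log(x - 5) - 5*log(x - 1) - 2*atan(x/2).
Answer: 3*log(x - 5) - 5*log(x - 1) - 2*atan(x/2).


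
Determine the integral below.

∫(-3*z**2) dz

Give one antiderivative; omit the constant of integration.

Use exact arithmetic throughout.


Answer: -z**3.


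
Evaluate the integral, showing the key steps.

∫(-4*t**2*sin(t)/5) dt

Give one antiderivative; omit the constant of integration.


Step 1. Integrate ∫(-4*t**2*sin(t)/5) dt by parts with u = t**2, dv = (-4*sin(t)/5) dt, so v = 4*cos(t)/5: now 4*t**2*cos(t)/5 + ∫(-8*t*cos(t)/5) dt.
Step 2. Integrate ∫(-8*t*cos(t)/5) dt by parts with u = t, dv = (-8*cos(t)/5) dt, so v = -8*sin(t)/5: now 4*t**2*cos(t)/5 - 8*t*sin(t)/5 + ∫(8*sin(t)/5) dt.
Step 3. Evaluate the standard form: now 4*t**2*cos(t)/5 - 8*t*sin(t)/5 - 8*cos(t)/5.
Answer: 4*t**2*cos(t)/5 - 8*t*sin(t)/5 - 8*cos(t)/5.


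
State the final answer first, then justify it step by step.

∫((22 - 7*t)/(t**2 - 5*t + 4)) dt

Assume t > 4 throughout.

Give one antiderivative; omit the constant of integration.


The answer is -2*log(t - 4) - 5*log(t - 1).
Step 1. Decompose ∫((22 - 7*t)/(t**2 - 5*t + 4)) dt by partial fractions, (22 - 7*t)/(t**2 - 5*t + 4) = -5/(t - 1) - 2/(t - 4): now ∫(-2/(t - 4)) dt + ∫(-5/(t - 1)) dt.
Step 2. Evaluate the standard form [assuming t > 4]: now -2*log(t - 4) + ∫(-5/(t - 1)) dt.
Step 3. Evaluate the standard form [assuming t > 1]: now -2*log(t - 4) - 5*log(t - 1).
Answer: -2*log(t - 4) - 5*log(t - 1).


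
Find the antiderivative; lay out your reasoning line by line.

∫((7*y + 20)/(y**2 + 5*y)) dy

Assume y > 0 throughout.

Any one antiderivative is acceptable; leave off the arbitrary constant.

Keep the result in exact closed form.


Step 1. Decompose ∫((7*y + 20)/(y**2 + 5*y)) dy by partial fractions, (7*y + 20)/(y**2 + 5*y) = 3/(y + 5) + 4/y: now ∫(4/y) dy + ∫(3/(y + 5)) dy.
Step 2. Evaluate the standard form [assuming y > 0]: now 4*log(y) + ∫(3/(y + 5)) dy.
Step 3. Evaluate the standard form [assuming y > -5]: now 4*log(y) + 3*log(y + 5).
Answer: 4*log(y) + 3*log(y + 5).


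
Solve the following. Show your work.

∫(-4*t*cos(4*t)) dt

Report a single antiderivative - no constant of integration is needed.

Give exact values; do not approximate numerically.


Step 1. Integrate ∫(-4*t*cos(4*t)) dt by parts with u = t, dv = (-4*cos(4*t)) dt, so v = -sin(4*t): now -t*sin(4*t) + ∫(sin(4*t)) dt.
Step 2. Evaluate the standard form: now -t*sin(4*t) - cos(4*t)/4.
Answer: -t*sin(4*t) - cos(4*t)/4.


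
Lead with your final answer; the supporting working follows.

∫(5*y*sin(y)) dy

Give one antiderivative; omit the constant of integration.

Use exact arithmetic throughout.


The answer is -5*y*cos(y) + 5*sin(y).
Step 1. Integrate ∫(5*y*sin(y)) dy by parts with u = y, dv = (5*sin(y)) dy, so v = -5*cos(y): now -5*y*cos(y) + ∫(5*cos(y)) dy.
Step 2. Evaluate the standard form: now -5*y*cos(y) + 5*sin(y).
Answer: -5*y*cos(y) + 5*sin(y).


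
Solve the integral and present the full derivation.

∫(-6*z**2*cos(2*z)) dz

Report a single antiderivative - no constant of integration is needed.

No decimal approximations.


Step 1. Integrate ∫(-6*z**2*cos(2*z)) dz by parts with u = z**2, dv = (-6*cos(2*z)) dz, so v = -3*sin(2*z): now -3*z**2*sin(2*z) + ∫(6*z*sin(2*z)) dz.
Step 2. Integrate ∫(6*z*sin(2*z)) dz by parts with u = z, dv = (6*sin(2*z)) dz, so v = -3*cos(2*z): now -3*z**2*sin(2*z) - 3*z*cos(2*z) + ∫(3*cos(2*z)) dz.
Step 3. Evaluate the standard form: now -3*z**2*sin(2*z) - 3*z*cos(2*z) + 3*sin(2*z)/2.
Answer: -3*z**2*sin(2*z) - 3*z*cos(2*z) + 3*sin(2*z)/2.


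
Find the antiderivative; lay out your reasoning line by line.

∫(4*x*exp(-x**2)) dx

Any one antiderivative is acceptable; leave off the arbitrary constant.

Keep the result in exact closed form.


Step 1. Substitute u = x**2, turning ∫(4*x*exp(-x**2)) dx into ∫(2*exp(-u)) du: now ∫(2*exp(-u)) du.
Step 2. Evaluate the standard form: now -2*exp(-u).
Step 3. Substitute back u = x**2: now -2*exp(-x**2).
Answer: -2*exp(-x**2).


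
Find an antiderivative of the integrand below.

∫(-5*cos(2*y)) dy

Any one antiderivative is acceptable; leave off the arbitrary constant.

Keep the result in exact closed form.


Answer: -5*sin(2*y)/2.


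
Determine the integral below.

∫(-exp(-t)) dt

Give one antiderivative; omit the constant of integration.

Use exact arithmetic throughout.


Answer: exp(-t).


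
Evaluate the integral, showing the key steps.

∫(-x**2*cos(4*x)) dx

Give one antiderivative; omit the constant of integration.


Step 1. Integrate ∫(-x**2*cos(4*x)) dx by parts with u = x**2, dv = (-cos(4*x)) dx, so v = -sin(4*x)/4: now -x**2*sin(4*x)/4 + ∫(x*sin(4*x)/2) dx.
Step 2. Integrate ∫(x*sin(4*x)/2) dx by parts with u = x, dv = (sin(4*x)/2) dx, so v = -cos(4*x)/8: now -x**2*sin(4*x)/4 - x*cos(4*x)/8 + ∫(cos(4*x)/8) dx.
Step 3. Evaluate the standard form: now -x**2*sin(4*x)/4 - x*cos(4*x)/8 + sin(4*x)/32.
Answer: -x**2*sin(4*x)/4 - x*cos(4*x)/8 + sin(4*x)/32.


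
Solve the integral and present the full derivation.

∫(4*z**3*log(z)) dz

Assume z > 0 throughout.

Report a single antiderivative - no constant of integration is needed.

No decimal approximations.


Step 1. Integrate ∫(4*z**3*log(z)) dz by parts with u = log(z), dv = (4*z**3) dz, so v = z**4 [assuming z > 0]: now z**4*log(z) + ∫(-z**3) dz.
Step 2. Evaluate the standard form: now z**4*log(z) - z**4/4.
Answer: z**4*log(z) - z**4/4.


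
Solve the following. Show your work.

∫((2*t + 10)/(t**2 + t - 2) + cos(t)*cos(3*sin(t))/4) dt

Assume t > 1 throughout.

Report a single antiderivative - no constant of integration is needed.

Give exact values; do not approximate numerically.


Step 1. Rewrite: now ∫((2*t + 10)/(t**2 + t - 2)) dt + ∫(cos(t)*cos(3*sin(t))/4) dt.
Step 2. Substitute u = sin(t), turning ∫(cos(t)*cos(3*sin(t))/4) dt into ∫(cos(3*u)/4) du: now ∫((2*t + 10)/(t**2 + t - 2)) dt + ∫(cos(3*u)/4) du.
Step 3. Evaluate the standard form: now sin(3*u)/12 + ∫((2*t + 10)/(t**2 + t - 2)) dt.
Step 4. Substitute back u = sin(t): now sin(3*sin(t))/12 + ∫((2*t + 10)/(t**2 + t - 2)) dt.
Step 5. Decompose ∫((2*t + 10)/(t**2 + t - 2)) dt by partial fractions, (2*t + 10)/(t**2 + t - 2) = -2/(t + 2) + 4/(t - 1): now sin(3*sin(t))/12 + ∫(4/(t - 1)) dt + ∫(-2/(t + 2)) dt.
Step 6. Evaluate the standard form [assuming t > -2]: now -2*log(t + 2) + sin(3*sin(t))/12 + ∫(4/(t - 1)) dt.
Step 7. Evaluate the standard form [assuming t > 1]: now 4*log(t - 1) - 2*log(t + 2) + sin(3*sin(t))/12.
Answer: 4*log(t - 1) - 2*log(t + 2) + sin(3*sin(t))/12.


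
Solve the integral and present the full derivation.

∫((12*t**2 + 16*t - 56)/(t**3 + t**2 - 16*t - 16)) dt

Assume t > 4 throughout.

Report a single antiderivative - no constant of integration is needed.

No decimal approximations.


Step 1. Decompose ∫((12*t**2 + 16*t - 56)/(t**3 + t**2 - 16*t - 16)) dt by partial fractions, (12*t**2 + 16*t - 56)/(t**3 + t**2 - 16*t - 16) = 3/(t + 4) + 4/(t + 1) + 5/(t - 4): now ∫(5/(t - 4)) dt + ∫(4/(t + 1)) dt + ∫(3/(t + 4)) dt.
Step 2. Evaluate the standard form [assuming t > 4]: now 5*log(t - 4) + ∫(4/(t + 1)) dt + ∫(3/(t + 4)) dt.
Step 3. Evaluate the standard form [assuming t > -4]: now 5*log(t - 4) + 3*log(t + 4) + ∫(4/(t + 1)) dt.
Step 4. Evaluate the standard form [assuming t > -1]: now 5*log(t - 4) + 4*log(t + 1) + 3*log(t + 4).
Answer: 5*log(t - 4) + 4*log(t + 1) + 3*log(t + 4).


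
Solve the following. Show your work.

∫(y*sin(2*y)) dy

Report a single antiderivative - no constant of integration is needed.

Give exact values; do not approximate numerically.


Step 1. Integrate ∫(y*sin(2*y)) dy by parts with u = y, dv = (sin(2*y)) dy, so v = -cos(2*y)/2: now -y*cos(2*y)/2 + ∫(cos(2*y)/2) dy.
Step 2. Evaluate the standard form: now -y*cos(2*y)/2 + sin(2*y)/4.
Answer: -y*cos(2*y)/2 + sin(2*y)/4.


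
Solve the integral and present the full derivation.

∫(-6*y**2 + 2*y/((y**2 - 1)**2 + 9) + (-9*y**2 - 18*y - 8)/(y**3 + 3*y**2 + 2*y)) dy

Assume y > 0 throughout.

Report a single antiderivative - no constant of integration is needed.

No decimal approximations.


Step 1. Rewrite: now ∫(-6*y**2) dy + ∫(2*y/((y**2 - 1)**2 + 9)) dy + ∫((-9*y**2 - 18*y - 8)/(y**3 + 3*y**2 + 2*y)) dy.
Step 2. Decompose ∫((-9*y**2 - 18*y - 8)/(y**3 + 3*y**2 + 2*y)) dy by partial fractions, (-9*y**2 - 18*y - 8)/(y**3 + 3*y**2 + 2*y) = -4/(y + 2) - 1/(y + 1) - 4/y: now ∫(-4/y) dy + ∫(-6*y**2) dy + ∫(2*y/((y**2 - 1)**2 + 9)) dy + ∫(-1/(y + 1)) dy + ∫(-4/(y + 2)) dy.
Step 3. Evaluate the standard form [assuming y > -1]: now -log(y + 1) + ∫(-4/y) dy + ∫(-6*y**2) dy + ∫(2*y/((y**2 - 1)**2 + 9)) dy + ∫(-4/(y + 2)) dy.
Step 4. Evaluate the standard form [assuming y > -2]: now -log(y + 1) - 4*log(y + 2) + ∫(-4/y) dy + ∫(-6*y**2) dy + ∫(2*y/((y**2 - 1)**2 + 9)) dy.
Step 5. Evaluate the standard form [assuming y > 0]: now -4*log(y) - log(y + 1) - 4*log(y + 2) + ∫(-6*y**2) dy + ∫(2*y/((y**2 - 1)**2 + 9)) dy.
Step 6. Substitute u = y**2 - 1, turning ∫(2*y/((y**2 - 1)**2 + 9)) dy into ∫(1/(u**2 + 9)) du: now -4*log(y) - log(y + 1) - 4*log(y + 2) + ∫(-6*y**2) dy + ∫(1/(u**2 + 9)) du.
Step 7. Evaluate the standard form: now -4*log(y) - log(y + 1) - 4*log(y + 2) + atan(u/3)/3 + ∫(-6*y**2) dy.
Step 8. Substitute back u = y**2 - 1: now -4*log(y) - log(y + 1) - 4*log(y + 2) + atan(y**2/3 - 1/3)/3 + ∫(-6*y**2) dy.
Step 9. Evaluate the standard form: now -2*y**3 - 4*log(y) - log(y + 1) - 4*log(y + 2) + atan(y**2/3 - 1/3)/3.
Answer: -2*y**3 - 4*log(y) - log(y + 1) - 4*log(y + 2) + atan(y**2/3 - 1/3)/3.


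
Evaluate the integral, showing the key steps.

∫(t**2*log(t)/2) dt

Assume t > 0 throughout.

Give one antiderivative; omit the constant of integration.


Step 1. Integrate ∫(t**2*log(t)/2) dt by parts with u = log(t), dv = (t**2/2) dt, so v = t**3/6 [assuming t > 0]: now t**3*log(t)/6 + ∫(-t**2/6) dt.
Step 2. Evaluate the standard form: now t**3*log(t)/6 - t**3/18.
Answer: t**3*log(t)/6 - t**3/18.


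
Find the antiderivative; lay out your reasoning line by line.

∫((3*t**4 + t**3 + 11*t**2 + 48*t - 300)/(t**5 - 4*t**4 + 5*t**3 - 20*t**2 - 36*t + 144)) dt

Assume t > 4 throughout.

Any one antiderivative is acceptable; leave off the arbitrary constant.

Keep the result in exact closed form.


Step 1. Decompose ∫((3*t**4 + t**3 + 11*t**2 + 48*t - 300)/(t**5 - 4*t**4 + 5*t**3 - 20*t**2 - 36*t + 144)) dt by partial fractions, (3*t**4 + t**3 + 11*t**2 + 48*t - 300)/(t**5 - 4*t**4 + 5*t**3 - 20*t**2 - 36*t + 144) = -3/(t**2 + 9) - 1/(t + 2) + 1/(t - 2) + 3/(t - 4): now ∫(3/(t - 4)) dt + ∫(1/(t - 2)) dt + ∫(-1/(t + 2)) dt + ∫(-3/(t**2 + 9)) dt.
Step 2. Evaluate the standard form [assuming t > -2]: now -log(t + 2) + ∫(3/(t - 4)) dt + ∫(1/(t - 2)) dt + ∫(-3/(t**2 + 9)) dt.
Step 3. Evaluate the standard form [assuming t > 2]: now log(t - 2) - log(t + 2) + ∫(3/(t - 4)) dt + ∫(-3/(t**2 + 9)) dt.
Step 4. Evaluate the standard form [assuming t > 4]: now 3*log(t - 4) + log(t - 2) - log(t + 2) + ∫(-3/(t**2 + 9)) dt.
Step 5. Evaluate the standard form: now 3*log(t - 4) + log(t - 2) - log(t + 2) - atan(t/3).
Answer: 3*log(t - 4) + log(t - 2) - log(t + 2) - atan(t/3).


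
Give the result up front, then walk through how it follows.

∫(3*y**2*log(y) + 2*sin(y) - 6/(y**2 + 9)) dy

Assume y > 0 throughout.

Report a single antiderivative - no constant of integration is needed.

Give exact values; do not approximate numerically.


The answer is y**3*log(y) - y**3/3 - 2*cos(y) - 2*atan(y/3).
Step 1. Rewrite: now ∫(3*y**2*log(y)) dy + ∫(-6/(y**2 + 9)) dy + ∫(2*sin(y)) dy.
Step 2. Evaluate the standard form: now -2*atan(y/3) + ∫(3*y**2*log(y)) dy + ∫(2*sin(y)) dy.
Step 3. Integrate ∫(3*y**2*log(y)) dy by parts with u = log(y), dv = (3*y**2) dy, so v = y**3 [assuming y > 0]: now y**3*log(y) - 2*atan(y/3) + ∫(-y**2) dy + ∫(2*sin(y)) dy.
Step 4. Evaluate the standard form: now y**3*log(y) - y**3/3 - 2*atan(y/3) + ∫(2*sin(y)) dy.
Step 5. Evaluate the standard form: now y**3*log(y) - y**3/3 - 2*cos(y) - 2*atan(y/3).
Answer: y**3*log(y) - y**3/3 - 2*cos(y) - 2*atan(y/3).
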